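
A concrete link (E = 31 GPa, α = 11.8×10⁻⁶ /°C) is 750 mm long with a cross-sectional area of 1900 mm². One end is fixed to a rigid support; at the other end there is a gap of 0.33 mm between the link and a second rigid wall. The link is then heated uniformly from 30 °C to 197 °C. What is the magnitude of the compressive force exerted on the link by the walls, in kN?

Unrestrained expansion: δ_free = αΔT L = 11.8×10⁻⁶ × 167 × 750 = 1.478 mm.
After closing the 0.33 mm clearance, 1.478 − 0.33 = 1.148 mm of expansion remains to be suppressed by the wall.
Compatibility: PL/(AE) = 1.148 mm, so σ = P/A = E × (1.148/750) = 47.45 MPa.
Force on the wall = σA = 47.45 × 1900 mm² = 90.15 kN.

P ≈ 90.2 kN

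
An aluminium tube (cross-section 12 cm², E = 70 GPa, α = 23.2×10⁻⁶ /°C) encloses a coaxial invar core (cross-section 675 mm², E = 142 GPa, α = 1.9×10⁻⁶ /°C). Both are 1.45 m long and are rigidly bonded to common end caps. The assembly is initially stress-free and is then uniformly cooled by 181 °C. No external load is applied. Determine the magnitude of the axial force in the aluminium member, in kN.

Equilibrium of a rigid end plate with no external load gives equal and opposite internal forces ±P in the two members. Since α_{aluminium} > α_{invar}, cooling drives the aluminium into tension and the invar into compression.
Equating the net (thermal + elastic) strains gives |α₁ − α₂|·ΔT = P·[1/(A₁E₁) + 1/(A₂E₂)].
|α₁ − α₂|·ΔT = 21.3×10⁻⁶ × 181 = 0.003855.
1/(A₁E₁) + 1/(A₂E₂) = 1/(1200×70×10³) + 1/(675×142×10³) = 2.234×10⁻⁸ N⁻¹.
P = 0.003855 / 2.234×10⁻⁸ = 172600 N = 172.6 kN.

P ≈ 173 kN (tensile in the aluminium)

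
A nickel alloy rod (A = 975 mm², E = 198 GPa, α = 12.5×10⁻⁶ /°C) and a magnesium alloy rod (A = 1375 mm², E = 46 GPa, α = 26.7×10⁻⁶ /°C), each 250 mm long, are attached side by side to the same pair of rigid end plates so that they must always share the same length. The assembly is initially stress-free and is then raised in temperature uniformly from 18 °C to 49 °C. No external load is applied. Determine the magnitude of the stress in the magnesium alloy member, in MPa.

σ ≈ 15.3 MPa (compressive)

Equilibrium of a rigid end plate with no external load gives equal and opposite internal forces ±P in the two members. Since α_{magnesium alloy} > α_{nickel alloy}, heating drives the magnesium alloy into compression and the nickel alloy into tension.
Setting the final lengths equal and cancelling L: (α₁ − α₂)ΔT = P/(A₁E₁) + P/(A₂E₂).
|α₁ − α₂|·ΔT = 14.2×10⁻⁶ × 31 = 0.0004402.
1/(A₁E₁) + 1/(A₂E₂) = 1/(975×198×10³) + 1/(1375×46×10³) = 2.099×10⁻⁸ N⁻¹.
P = 0.0004402 / 2.099×10⁻⁸ = 20970 N = 20.97 kN.
σ_{magnesium alloy} = P/A₂ = 20970/1375 = 15.25 MPa, compressive.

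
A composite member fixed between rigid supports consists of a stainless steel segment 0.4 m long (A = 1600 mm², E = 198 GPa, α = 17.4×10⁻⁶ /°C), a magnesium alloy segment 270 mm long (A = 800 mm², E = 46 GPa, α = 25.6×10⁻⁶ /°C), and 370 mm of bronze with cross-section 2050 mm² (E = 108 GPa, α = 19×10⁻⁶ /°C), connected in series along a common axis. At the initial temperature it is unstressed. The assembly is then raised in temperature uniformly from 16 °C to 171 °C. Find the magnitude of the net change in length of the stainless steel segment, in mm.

|ΔL| ≈ 0.681 mm

Free thermal expansion of the whole bar: Σ αᵢΔT Lᵢ = 17.4×10⁻⁶×155×400 + 25.6×10⁻⁶×155×270 + 19×10⁻⁶×155×370 = 3.24 mm.
Since the ends are fixed, an axial force P builds up, equal in every segment, with P · Σ Lᵢ/(AᵢEᵢ) = δ_free.
The series flexibility is Σ Lᵢ/(AᵢEᵢ) = 400/(1600×198×10³) + 270/(800×46×10³) + 370/(2050×108×10³) = 1.027×10⁻⁵ mm/N.
P = 3.24 / 1.027×10⁻⁵ = 315400 N = 315.4 kN, compressive.
For the stainless steel segment, free thermal change = 17.4×10⁻⁶×155×400 = 1.079 mm and elastic change from P = 315400×400/(1600×198×10³) = 0.3983 mm; these oppose, so the net change is 0.681 mm (segment lengthens).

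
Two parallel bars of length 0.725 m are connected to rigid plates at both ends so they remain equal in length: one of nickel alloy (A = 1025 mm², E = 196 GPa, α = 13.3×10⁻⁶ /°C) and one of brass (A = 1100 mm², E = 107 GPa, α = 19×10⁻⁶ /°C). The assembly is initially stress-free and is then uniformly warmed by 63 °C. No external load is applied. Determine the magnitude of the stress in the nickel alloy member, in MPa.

σ ≈ 26 MPa (tensile)

Equilibrium of a rigid end plate with no external load gives equal and opposite internal forces ±P in the two members. Since α_{brass} > α_{nickel alloy}, heating drives the brass into compression and the nickel alloy into tension.
Equating the net (thermal + elastic) strains gives |α₁ − α₂|·ΔT = P·[1/(A₁E₁) + 1/(A₂E₂)].
|α₁ − α₂|·ΔT = 5.7×10⁻⁶ × 63 = 0.0003591.
1/(A₁E₁) + 1/(A₂E₂) = 1/(1025×196×10³) + 1/(1100×107×10³) = 1.347×10⁻⁸ N⁻¹.
So P = 0.0003591 / 1.347×10⁻⁸ = 26.65 kN.
σ_{nickel alloy} = P/A₁ = 26650/1025 = 26 MPa, tensile.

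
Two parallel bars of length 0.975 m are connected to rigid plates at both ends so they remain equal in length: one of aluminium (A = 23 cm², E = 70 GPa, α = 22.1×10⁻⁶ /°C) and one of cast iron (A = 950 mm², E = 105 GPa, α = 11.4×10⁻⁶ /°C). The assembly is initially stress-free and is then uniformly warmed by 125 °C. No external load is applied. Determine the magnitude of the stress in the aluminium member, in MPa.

Equilibrium of a rigid end plate with no external load gives equal and opposite internal forces ±P in the two members. Since α_{aluminium} > α_{cast iron}, heating drives the aluminium into compression and the cast iron into tension.
Equating the net (thermal + elastic) strains gives |α₁ − α₂|·ΔT = P·[1/(A₁E₁) + 1/(A₂E₂)].
|α₁ − α₂|·ΔT = 10.7×10⁻⁶ × 125 = 0.001338.
1/(A₁E₁) + 1/(A₂E₂) = 1/(2300×70×10³) + 1/(950×105×10³) = 1.624×10⁻⁸ N⁻¹.
So P = 0.001338 / 1.624×10⁻⁸ = 82.38 kN.
σ_{aluminium} = P/A₁ = 82380/2300 = 35.82 MPa, compressive.

σ ≈ 35.8 MPa (compressive)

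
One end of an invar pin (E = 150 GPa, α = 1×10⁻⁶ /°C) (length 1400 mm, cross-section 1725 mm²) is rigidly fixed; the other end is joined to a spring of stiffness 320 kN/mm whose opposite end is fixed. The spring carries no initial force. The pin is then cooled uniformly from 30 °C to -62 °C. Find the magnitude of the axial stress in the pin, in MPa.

If the spring were absent the pin would shorten by αΔT L = 1×10⁻⁶ × 92 × 1400 = 0.1288 mm.
With a force P in the spring, the elastic change of the pin is PL/(AE) and that of the spring is P/k; compatibility requires their sum to equal δ_free.
P [ L/(AE) + 1/k ] = δ_free → P [ 1400/(1725×150×10³) + 1/(320×10³) ] = 0.1288.
P = 0.1288 / 8.536×10⁻⁶ = 15090 N.
σ = P/A = 15090/1725 = 8.748 MPa.

σ ≈ 8.75 MPa (tensile)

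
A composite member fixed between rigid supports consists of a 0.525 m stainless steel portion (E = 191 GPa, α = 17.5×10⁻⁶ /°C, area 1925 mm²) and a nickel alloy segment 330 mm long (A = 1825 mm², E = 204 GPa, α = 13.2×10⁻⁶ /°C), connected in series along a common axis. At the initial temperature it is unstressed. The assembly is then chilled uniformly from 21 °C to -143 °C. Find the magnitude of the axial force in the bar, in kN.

P ≈ 960 kN (tensile)

With the walls removed the bar would change length by δ_free = Σ αᵢΔT Lᵢ = 17.5×10⁻⁶×164×525 + 13.2×10⁻⁶×164×330 = 2.221 mm.
The rigid supports impose zero overall length change; the single axial force P common to all segments must satisfy P Σ Lᵢ/(AᵢEᵢ) = δ_free.
Σ Lᵢ/(AᵢEᵢ) = 525/(1925×191×10³) + 330/(1825×204×10³) = 2.314×10⁻⁶ mm/N.
P = 2.221 / 2.314×10⁻⁶ = 959800 N = 959.8 kN, tensile.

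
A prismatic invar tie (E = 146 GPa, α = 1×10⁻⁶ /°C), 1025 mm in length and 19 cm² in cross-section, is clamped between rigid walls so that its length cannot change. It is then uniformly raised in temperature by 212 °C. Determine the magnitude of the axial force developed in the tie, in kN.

P ≈ 58.8 kN (compressive)

Full restraint means ε = 0, so the stress is σ = EαΔT = 146×10³ × 1×10⁻⁶ × 212 = 30.95 MPa.
Axial force P = σA = 30.95 × 1900 = 58810 N = 58.81 kN, compressive.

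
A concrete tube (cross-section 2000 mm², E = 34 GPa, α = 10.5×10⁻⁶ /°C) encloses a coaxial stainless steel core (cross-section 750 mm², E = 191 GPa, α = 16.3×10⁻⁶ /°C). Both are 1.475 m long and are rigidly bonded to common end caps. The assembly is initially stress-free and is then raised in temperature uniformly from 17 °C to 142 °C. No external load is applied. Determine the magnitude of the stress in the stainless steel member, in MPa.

Equilibrium of a rigid end plate with no external load gives equal and opposite internal forces ±P in the two members. Since α_{stainless steel} > α_{concrete}, heating drives the stainless steel into compression and the concrete into tension.
Compatibility of the two members (thermal + elastic change equal): (α₁ − α₂)ΔT = P·[1/(A₁E₁) + 1/(A₂E₂)].
|α₁ − α₂|·ΔT = 5.8×10⁻⁶ × 125 = 0.000725.
1/(A₁E₁) + 1/(A₂E₂) = 1/(2000×34×10³) + 1/(750×191×10³) = 2.169×10⁻⁸ N⁻¹.
P = 0.000725 / 2.169×10⁻⁸ = 33430 N = 33.43 kN.
σ_{stainless steel} = P/A₂ = 33430/750 = 44.57 MPa, compressive.

σ ≈ 44.6 MPa (compressive)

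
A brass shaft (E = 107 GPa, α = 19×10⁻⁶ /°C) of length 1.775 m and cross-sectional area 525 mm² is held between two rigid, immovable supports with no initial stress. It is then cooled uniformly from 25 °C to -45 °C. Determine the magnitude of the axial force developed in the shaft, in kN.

P ≈ 74.7 kN (tensile)

The ends cannot move, so σ = EαΔT = 107×10³ × 19×10⁻⁶ × 70 = 142.3 MPa.
P = AEαΔT = 525 × 107×10³ × 19×10⁻⁶ × 70 = 74.71 kN (tensile).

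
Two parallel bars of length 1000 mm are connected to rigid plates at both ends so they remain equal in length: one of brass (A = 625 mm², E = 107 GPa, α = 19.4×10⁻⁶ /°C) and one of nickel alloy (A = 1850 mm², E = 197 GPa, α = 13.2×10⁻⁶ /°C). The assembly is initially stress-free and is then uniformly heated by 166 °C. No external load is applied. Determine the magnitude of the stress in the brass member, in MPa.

The brass has the larger α, so on heating it would change length more than the nickel alloy if both were free. The rigid plates force a common final length, so the brass is put into compression and the nickel alloy into tension, with equal and opposite forces P (no external load).
Equating the net (thermal + elastic) strains gives |α₁ − α₂|·ΔT = P·[1/(A₁E₁) + 1/(A₂E₂)].
|α₁ − α₂|·ΔT = 6.2×10⁻⁶ × 166 = 0.001029.
1/(A₁E₁) + 1/(A₂E₂) = 1/(625×107×10³) + 1/(1850×197×10³) = 1.77×10⁻⁸ N⁻¹.
So P = 0.001029 / 1.77×10⁻⁸ = 58.16 kN.
σ_{brass} = P/A₁ = 58160/625 = 93.05 MPa, compressive.

σ ≈ 93.1 MPa (compressive)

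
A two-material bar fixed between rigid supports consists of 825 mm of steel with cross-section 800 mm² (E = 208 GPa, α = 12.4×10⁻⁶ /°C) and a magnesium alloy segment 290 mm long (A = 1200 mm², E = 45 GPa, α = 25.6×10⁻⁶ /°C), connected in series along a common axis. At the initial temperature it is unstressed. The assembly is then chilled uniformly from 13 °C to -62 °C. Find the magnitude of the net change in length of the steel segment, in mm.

With the walls removed the bar would change length by δ_free = Σ αᵢΔT Lᵢ = 12.4×10⁻⁶×75×825 + 25.6×10⁻⁶×75×290 = 1.324 mm.
The walls prevent any net length change, so an axial force P (same in every segment) develops. Compatibility: P · Σ Lᵢ/(AᵢEᵢ) = δ_free.
Σ Lᵢ/(AᵢEᵢ) = 825/(800×208×10³) + 290/(1200×45×10³) = 1.033×10⁻⁵ mm/N.
P = 1.324 / 1.033×10⁻⁵ = 128200 N = 128.2 kN, tensile.
For the steel segment, free thermal change = 12.4×10⁻⁶×75×825 = 0.7672 mm and elastic change from P = 128200×825/(800×208×10³) = 0.6356 mm; these oppose, so the net change is 0.132 mm (segment shortens).

|ΔL| ≈ 0.132 mm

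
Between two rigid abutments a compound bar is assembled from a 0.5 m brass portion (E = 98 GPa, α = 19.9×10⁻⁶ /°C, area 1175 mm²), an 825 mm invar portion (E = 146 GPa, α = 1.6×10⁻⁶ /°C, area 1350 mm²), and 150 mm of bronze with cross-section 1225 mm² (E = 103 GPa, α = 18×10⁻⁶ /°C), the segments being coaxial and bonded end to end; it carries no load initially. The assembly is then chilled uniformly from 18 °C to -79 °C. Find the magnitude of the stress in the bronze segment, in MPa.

σ ≈ 114 MPa (tensile)

With the walls removed the bar would change length by δ_free = Σ αᵢΔT Lᵢ = 19.9×10⁻⁶×97×500 + 1.6×10⁻⁶×97×825 + 18×10⁻⁶×97×150 = 1.355 mm.
The rigid supports impose zero overall length change; the single axial force P common to all segments must satisfy P Σ Lᵢ/(AᵢEᵢ) = δ_free.
Σ Lᵢ/(AᵢEᵢ) = 500/(1175×98×10³) + 825/(1350×146×10³) + 150/(1225×103×10³) = 9.717×10⁻⁶ mm/N.
P = 1.355 / 9.717×10⁻⁶ = 139500 N = 139.5 kN, tensile.
σ_{bronze} = P / A = 139500 / 1225 = 113.8 MPa.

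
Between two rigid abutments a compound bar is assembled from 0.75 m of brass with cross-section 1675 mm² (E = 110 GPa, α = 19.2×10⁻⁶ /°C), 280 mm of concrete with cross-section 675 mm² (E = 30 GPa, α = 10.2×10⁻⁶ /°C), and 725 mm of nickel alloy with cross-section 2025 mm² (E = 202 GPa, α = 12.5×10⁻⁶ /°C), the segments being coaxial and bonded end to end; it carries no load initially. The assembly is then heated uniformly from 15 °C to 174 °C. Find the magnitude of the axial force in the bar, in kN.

P ≈ 213 kN (compressive)

If the supports were absent, the total length change would be Σ αᵢΔT Lᵢ = 19.2×10⁻⁶×159×750 + 10.2×10⁻⁶×159×280 + 12.5×10⁻⁶×159×725 = 4.185 mm.
The walls prevent any net length change, so an axial force P (same in every segment) develops. Compatibility: P · Σ Lᵢ/(AᵢEᵢ) = δ_free.
Σ Lᵢ/(AᵢEᵢ) = 750/(1675×110×10³) + 280/(675×30×10³) + 725/(2025×202×10³) = 1.967×10⁻⁵ mm/N.
P = 4.185 / 1.967×10⁻⁵ = 212700 N = 212.7 kN, compressive.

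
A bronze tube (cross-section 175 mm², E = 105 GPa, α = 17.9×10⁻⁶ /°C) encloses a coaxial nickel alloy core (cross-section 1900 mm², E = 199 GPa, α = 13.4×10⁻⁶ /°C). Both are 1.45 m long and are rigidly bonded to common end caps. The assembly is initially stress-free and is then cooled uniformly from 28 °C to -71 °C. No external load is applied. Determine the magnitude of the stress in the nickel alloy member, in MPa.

σ ≈ 4.11 MPa (compressive)

The bronze has the larger α, so on cooling it would change length more than the nickel alloy if both were free. The rigid plates force a common final length, so the bronze is put into tension and the nickel alloy into compression, with equal and opposite forces P (no external load).
Setting the final lengths equal and cancelling L: (α₁ − α₂)ΔT = P/(A₁E₁) + P/(A₂E₂).
|α₁ − α₂|·ΔT = 4.5×10⁻⁶ × 99 = 0.0004455.
1/(A₁E₁) + 1/(A₂E₂) = 1/(175×105×10³) + 1/(1900×199×10³) = 5.707×10⁻⁸ N⁻¹.
So P = 0.0004455 / 5.707×10⁻⁸ = 7.807 kN.
σ_{nickel alloy} = P/A₂ = 7807/1900 = 4.109 MPa, compressive.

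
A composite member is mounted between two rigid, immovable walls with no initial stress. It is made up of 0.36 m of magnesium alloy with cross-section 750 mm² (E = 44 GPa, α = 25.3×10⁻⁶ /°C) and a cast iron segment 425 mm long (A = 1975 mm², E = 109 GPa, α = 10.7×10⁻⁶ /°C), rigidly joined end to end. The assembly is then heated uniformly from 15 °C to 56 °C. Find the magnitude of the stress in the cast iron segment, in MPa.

With the walls removed the bar would change length by δ_free = Σ αᵢΔT Lᵢ = 25.3×10⁻⁶×41×360 + 10.7×10⁻⁶×41×425 = 0.5599 mm.
The walls prevent any net length change, so an axial force P (same in every segment) develops. Compatibility: P · Σ Lᵢ/(AᵢEᵢ) = δ_free.
Σ Lᵢ/(AᵢEᵢ) = 360/(750×44×10³) + 425/(1975×109×10³) = 1.288×10⁻⁵ mm/N.
So P = 0.5599 / 1.288×10⁻⁵ = 43.46 kN, compressive.
σ_{cast iron} = P / A = 43460 / 1975 = 22 MPa.

σ ≈ 22 MPa (compressive)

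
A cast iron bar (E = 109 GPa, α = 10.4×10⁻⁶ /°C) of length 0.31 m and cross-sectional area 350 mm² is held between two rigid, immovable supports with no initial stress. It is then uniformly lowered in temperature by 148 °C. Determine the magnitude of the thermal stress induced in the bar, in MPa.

σ ≈ 168 MPa (tensile)

Because both ends are immovable the net strain is zero, and the suppressed thermal strain is αΔT = 10.4×10⁻⁶ × 148 = 1539.2×10⁻⁶.
σ = EαΔT = 109×10³ × 10.4×10⁻⁶ × 148 = 167.8 MPa (tensile; the bar is trying to contract).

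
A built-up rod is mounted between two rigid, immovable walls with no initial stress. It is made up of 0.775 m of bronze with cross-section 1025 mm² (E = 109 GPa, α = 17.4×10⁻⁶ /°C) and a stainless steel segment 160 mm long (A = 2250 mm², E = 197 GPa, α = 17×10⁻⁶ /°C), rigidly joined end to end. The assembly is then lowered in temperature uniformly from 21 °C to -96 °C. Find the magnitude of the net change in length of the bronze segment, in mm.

|ΔL| ≈ 0.224 mm

With the walls removed the bar would change length by δ_free = Σ αᵢΔT Lᵢ = 17.4×10⁻⁶×117×775 + 17×10⁻⁶×117×160 = 1.896 mm.
Since the ends are fixed, an axial force P builds up, equal in every segment, with P · Σ Lᵢ/(AᵢEᵢ) = δ_free.
The series flexibility is Σ Lᵢ/(AᵢEᵢ) = 775/(1025×109×10³) + 160/(2250×197×10³) = 7.298×10⁻⁶ mm/N.
Hence P = δ_free / Σ(L/AE) = 1.896/7.298×10⁻⁶ = 259.8 kN (tensile).
For the bronze segment, free thermal change = 17.4×10⁻⁶×117×775 = 1.578 mm and elastic change from P = 259800×775/(1025×109×10³) = 1.802 mm; these oppose, so the net change is 0.224 mm (segment lengthens).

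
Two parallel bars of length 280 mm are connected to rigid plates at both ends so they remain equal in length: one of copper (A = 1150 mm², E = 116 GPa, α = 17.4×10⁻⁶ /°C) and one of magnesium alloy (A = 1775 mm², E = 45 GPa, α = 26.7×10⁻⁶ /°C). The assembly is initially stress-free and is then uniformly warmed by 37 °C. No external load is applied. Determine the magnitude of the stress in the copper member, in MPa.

σ ≈ 14.9 MPa (tensile)

The magnesium alloy has the larger α, so on heating it would change length more than the copper if both were free. The rigid plates force a common final length, so the magnesium alloy is put into compression and the copper into tension, with equal and opposite forces P (no external load).
Compatibility of the two members (thermal + elastic change equal): (α₁ − α₂)ΔT = P·[1/(A₁E₁) + 1/(A₂E₂)].
|α₁ − α₂|·ΔT = 9.3×10⁻⁶ × 37 = 0.0003441.
1/(A₁E₁) + 1/(A₂E₂) = 1/(1150×116×10³) + 1/(1775×45×10³) = 2.002×10⁻⁸ N⁻¹.
So P = 0.0003441 / 2.002×10⁻⁸ = 17.19 kN.
σ_{copper} = P/A₁ = 17190/1150 = 14.95 MPa, tensile.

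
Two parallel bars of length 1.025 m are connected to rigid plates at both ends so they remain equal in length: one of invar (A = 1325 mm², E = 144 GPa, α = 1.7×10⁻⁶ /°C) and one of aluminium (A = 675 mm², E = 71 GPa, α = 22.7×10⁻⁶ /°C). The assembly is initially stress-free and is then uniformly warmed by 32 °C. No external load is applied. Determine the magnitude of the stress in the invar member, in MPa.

σ ≈ 19.4 MPa (tensile)

Equilibrium of a rigid end plate with no external load gives equal and opposite internal forces ±P in the two members. Since α_{aluminium} > α_{invar}, heating drives the aluminium into compression and the invar into tension.
Setting the final lengths equal and cancelling L: (α₁ − α₂)ΔT = P/(A₁E₁) + P/(A₂E₂).
|α₁ − α₂|·ΔT = 21×10⁻⁶ × 32 = 0.000672.
1/(A₁E₁) + 1/(A₂E₂) = 1/(1325×144×10³) + 1/(675×71×10³) = 2.611×10⁻⁸ N⁻¹.
So P = 0.000672 / 2.611×10⁻⁸ = 25.74 kN.
σ_{invar} = P/A₁ = 25740/1325 = 19.43 MPa, tensile.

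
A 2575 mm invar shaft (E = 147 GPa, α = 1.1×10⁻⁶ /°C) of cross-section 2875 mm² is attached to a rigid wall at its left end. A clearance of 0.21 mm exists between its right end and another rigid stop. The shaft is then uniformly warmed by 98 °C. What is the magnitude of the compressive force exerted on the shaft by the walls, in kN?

Unrestrained expansion: δ_free = αΔT L = 1.1×10⁻⁶ × 98 × 2575 = 0.2776 mm.
This exceeds the 0.21 mm gap, so the wall pushes back. The portion of expansion that must be recovered elastically is δ_free − gap = 0.2776 − 0.21 = 0.06759 mm.
So σ = E(δ_free − g)/L = 147×10³ × 0.06759/2575 = 3.858 MPa.
Force on the wall = σA = 3.858 × 2875 mm² = 11.09 kN.

P ≈ 11.1 kN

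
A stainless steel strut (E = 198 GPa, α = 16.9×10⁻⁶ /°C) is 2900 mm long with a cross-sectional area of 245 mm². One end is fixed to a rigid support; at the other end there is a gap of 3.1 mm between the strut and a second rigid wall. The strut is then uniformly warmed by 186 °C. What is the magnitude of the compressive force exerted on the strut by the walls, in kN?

P ≈ 101 kN

Unrestrained expansion: δ_free = αΔT L = 16.9×10⁻⁶ × 186 × 2900 = 9.116 mm.
This exceeds the 3.1 mm gap, so the wall pushes back. The portion of expansion that must be recovered elastically is δ_free − gap = 9.116 − 3.1 = 6.016 mm.
That suppressed elongation corresponds to σ = E·Δ/L = 198×10³ × 6.016/2900 = 410.7 MPa.
P = σA = 410.7 × 245 = 100.6 kN.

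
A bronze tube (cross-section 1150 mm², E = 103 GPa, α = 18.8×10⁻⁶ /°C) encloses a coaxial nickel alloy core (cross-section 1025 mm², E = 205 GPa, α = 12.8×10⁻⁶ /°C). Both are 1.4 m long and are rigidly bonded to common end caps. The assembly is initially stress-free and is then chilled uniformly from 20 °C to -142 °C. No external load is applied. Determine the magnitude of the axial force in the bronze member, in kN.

The bronze has the larger α, so on cooling it would change length more than the nickel alloy if both were free. The rigid plates force a common final length, so the bronze is put into tension and the nickel alloy into compression, with equal and opposite forces P (no external load).
Setting the final lengths equal and cancelling L: (α₁ − α₂)ΔT = P/(A₁E₁) + P/(A₂E₂).
|α₁ − α₂|·ΔT = 6×10⁻⁶ × 162 = 0.000972.
1/(A₁E₁) + 1/(A₂E₂) = 1/(1150×103×10³) + 1/(1025×205×10³) = 1.32×10⁻⁸ N⁻¹.
So P = 0.000972 / 1.32×10⁻⁸ = 73.63 kN.

P ≈ 73.6 kN (tensile in the bronze)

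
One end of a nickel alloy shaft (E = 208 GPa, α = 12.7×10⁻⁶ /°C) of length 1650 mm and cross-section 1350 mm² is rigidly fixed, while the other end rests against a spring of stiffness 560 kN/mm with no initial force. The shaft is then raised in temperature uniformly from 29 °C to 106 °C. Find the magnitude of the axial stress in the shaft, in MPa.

The unrestrained thermal change is αΔT L = 12.7×10⁻⁶ × 77 × 1650 = 1.614 mm.
Let P be the compressive force at the spring. The shaft shortens elastically by PL/(AE) and the spring compresses by P/k; together these equal δ_free.
P [ L/(AE) + 1/k ] = δ_free → P [ 1650/(1350×208×10³) + 1/(560×10³) ] = 1.614.
P = 1.614 / 7.662×10⁻⁶ = 210600 N.
σ = P/A = 210600/1350 = 156 MPa.

σ ≈ 156 MPa (compressive)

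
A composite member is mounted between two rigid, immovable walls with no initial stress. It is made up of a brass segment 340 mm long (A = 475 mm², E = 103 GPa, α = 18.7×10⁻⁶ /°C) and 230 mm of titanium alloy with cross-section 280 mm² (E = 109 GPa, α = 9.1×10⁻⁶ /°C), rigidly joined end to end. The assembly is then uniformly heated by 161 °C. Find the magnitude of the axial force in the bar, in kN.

Free thermal expansion of the whole bar: Σ αᵢΔT Lᵢ = 18.7×10⁻⁶×161×340 + 9.1×10⁻⁶×161×230 = 1.361 mm.
Since the ends are fixed, an axial force P builds up, equal in every segment, with P · Σ Lᵢ/(AᵢEᵢ) = δ_free.
Σ Lᵢ/(AᵢEᵢ) = 340/(475×103×10³) + 230/(280×109×10³) = 1.449×10⁻⁵ mm/N.
P = 1.361 / 1.449×10⁻⁵ = 93930 N = 93.93 kN, compressive.

P ≈ 93.9 kN (compressive)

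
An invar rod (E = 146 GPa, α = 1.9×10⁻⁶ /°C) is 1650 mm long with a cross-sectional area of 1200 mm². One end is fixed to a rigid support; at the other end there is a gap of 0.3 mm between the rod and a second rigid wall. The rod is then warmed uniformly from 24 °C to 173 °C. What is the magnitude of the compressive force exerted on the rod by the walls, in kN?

P ≈ 17.7 kN

If the wall were absent the rod would grow by αΔT L = 1.9×10⁻⁶ × 149 × 1650 = 0.4671 mm.
The gap closes (δ_free > 0.3 mm) and the wall then resists a further 0.4671 − 0.3 = 0.1671 mm of expansion.
Compatibility: PL/(AE) = 0.1671 mm, so σ = P/A = E × (0.1671/1650) = 14.79 MPa.
P = σA = 14.79 × 1200 = 17.74 kN.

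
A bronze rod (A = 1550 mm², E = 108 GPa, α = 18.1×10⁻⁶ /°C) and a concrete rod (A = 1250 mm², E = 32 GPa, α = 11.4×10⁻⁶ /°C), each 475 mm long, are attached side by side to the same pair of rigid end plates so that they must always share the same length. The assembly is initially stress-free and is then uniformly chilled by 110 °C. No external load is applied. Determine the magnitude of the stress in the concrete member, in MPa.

σ ≈ 19 MPa (compressive)

Equilibrium of a rigid end plate with no external load gives equal and opposite internal forces ±P in the two members. Since α_{bronze} > α_{concrete}, cooling drives the bronze into tension and the concrete into compression.
Compatibility of the two members (thermal + elastic change equal): (α₁ − α₂)ΔT = P·[1/(A₁E₁) + 1/(A₂E₂)].
|α₁ − α₂|·ΔT = 6.7×10⁻⁶ × 110 = 0.000737.
1/(A₁E₁) + 1/(A₂E₂) = 1/(1550×108×10³) + 1/(1250×32×10³) = 3.097×10⁻⁸ N⁻¹.
So P = 0.000737 / 3.097×10⁻⁸ = 23.79 kN.
σ_{concrete} = P/A₂ = 23790/1250 = 19.04 MPa, compressive.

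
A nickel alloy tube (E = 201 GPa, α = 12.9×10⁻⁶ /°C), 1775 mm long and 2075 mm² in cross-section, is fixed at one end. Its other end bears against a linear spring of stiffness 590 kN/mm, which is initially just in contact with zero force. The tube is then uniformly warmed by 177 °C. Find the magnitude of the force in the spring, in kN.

Free thermal expansion: δ_free = αΔT L = 12.9×10⁻⁶ × 177 × 1775 = 4.053 mm.
Let P be the compressive force at the spring. The tube shortens elastically by PL/(AE) and the spring compresses by P/k; together these equal δ_free.
P [ L/(AE) + 1/k ] = δ_free → P [ 1775/(2075×201×10³) + 1/(590×10³) ] = 4.053.
P = 4.053 / 5.951×10⁻⁶ = 681100 N.

P ≈ 681 kN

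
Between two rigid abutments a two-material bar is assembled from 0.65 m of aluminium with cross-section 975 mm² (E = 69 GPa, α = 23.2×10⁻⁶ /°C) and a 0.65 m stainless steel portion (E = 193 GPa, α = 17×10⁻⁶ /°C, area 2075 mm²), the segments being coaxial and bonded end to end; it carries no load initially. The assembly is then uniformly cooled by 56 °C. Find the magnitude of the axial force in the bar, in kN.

If the supports were absent, the total length change would be Σ αᵢΔT Lᵢ = 23.2×10⁻⁶×56×650 + 17×10⁻⁶×56×650 = 1.463 mm.
The rigid supports impose zero overall length change; the single axial force P common to all segments must satisfy P Σ Lᵢ/(AᵢEᵢ) = δ_free.
The series flexibility is Σ Lᵢ/(AᵢEᵢ) = 650/(975×69×10³) + 650/(2075×193×10³) = 1.128×10⁻⁵ mm/N.
So P = 1.463 / 1.128×10⁻⁵ = 129.7 kN, tensile.

P ≈ 130 kN (tensile)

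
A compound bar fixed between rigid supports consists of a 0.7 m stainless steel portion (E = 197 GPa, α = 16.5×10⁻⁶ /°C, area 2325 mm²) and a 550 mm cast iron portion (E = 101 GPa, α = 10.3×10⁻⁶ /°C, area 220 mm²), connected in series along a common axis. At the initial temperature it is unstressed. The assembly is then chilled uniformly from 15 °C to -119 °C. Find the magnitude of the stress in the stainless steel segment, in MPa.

With the walls removed the bar would change length by δ_free = Σ αᵢΔT Lᵢ = 16.5×10⁻⁶×134×700 + 10.3×10⁻⁶×134×550 = 2.307 mm.
The walls prevent any net length change, so an axial force P (same in every segment) develops. Compatibility: P · Σ Lᵢ/(AᵢEᵢ) = δ_free.
The series flexibility is Σ Lᵢ/(AᵢEᵢ) = 700/(2325×197×10³) + 550/(220×101×10³) = 2.628×10⁻⁵ mm/N.
So P = 2.307 / 2.628×10⁻⁵ = 87.78 kN, tensile.
σ_{stainless steel} = P / A = 87780 / 2325 = 37.75 MPa.

σ ≈ 37.8 MPa (tensile)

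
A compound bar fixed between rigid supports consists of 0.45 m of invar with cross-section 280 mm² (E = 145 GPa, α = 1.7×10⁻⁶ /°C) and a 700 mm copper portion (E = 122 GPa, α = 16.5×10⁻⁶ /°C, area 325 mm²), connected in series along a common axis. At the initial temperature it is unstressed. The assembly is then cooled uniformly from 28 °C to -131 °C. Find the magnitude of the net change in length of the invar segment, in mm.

If the supports were absent, the total length change would be Σ αᵢΔT Lᵢ = 1.7×10⁻⁶×159×450 + 16.5×10⁻⁶×159×700 = 1.958 mm.
Since the ends are fixed, an axial force P builds up, equal in every segment, with P · Σ Lᵢ/(AᵢEᵢ) = δ_free.
The series flexibility is Σ Lᵢ/(AᵢEᵢ) = 450/(280×145×10³) + 700/(325×122×10³) = 2.874×10⁻⁵ mm/N.
Hence P = δ_free / Σ(L/AE) = 1.958/2.874×10⁻⁵ = 68.14 kN (tensile).
For the invar segment, free thermal change = 1.7×10⁻⁶×159×450 = 0.1216 mm and elastic change from P = 68140×450/(280×145×10³) = 0.7552 mm; these oppose, so the net change is 0.634 mm (segment lengthens).

|ΔL| ≈ 0.634 mm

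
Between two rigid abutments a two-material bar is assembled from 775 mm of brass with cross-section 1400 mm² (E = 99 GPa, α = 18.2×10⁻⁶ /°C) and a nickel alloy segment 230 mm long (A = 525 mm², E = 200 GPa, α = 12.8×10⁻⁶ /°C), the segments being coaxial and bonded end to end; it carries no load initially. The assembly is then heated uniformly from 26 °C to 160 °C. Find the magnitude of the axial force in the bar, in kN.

P ≈ 294 kN (compressive)

If the supports were absent, the total length change would be Σ αᵢΔT Lᵢ = 18.2×10⁻⁶×134×775 + 12.8×10⁻⁶×134×230 = 2.285 mm.
The walls prevent any net length change, so an axial force P (same in every segment) develops. Compatibility: P · Σ Lᵢ/(AᵢEᵢ) = δ_free.
Σ Lᵢ/(AᵢEᵢ) = 775/(1400×99×10³) + 230/(525×200×10³) = 7.782×10⁻⁶ mm/N.
Hence P = δ_free / Σ(L/AE) = 2.285/7.782×10⁻⁶ = 293.6 kN (compressive).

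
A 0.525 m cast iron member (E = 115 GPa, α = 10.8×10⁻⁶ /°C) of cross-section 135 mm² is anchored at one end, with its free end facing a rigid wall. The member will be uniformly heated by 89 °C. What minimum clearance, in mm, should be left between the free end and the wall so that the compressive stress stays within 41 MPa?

Free expansion if unrestrained: δ_free = αΔT L = 10.8×10⁻⁶ × 89 × 525 = 0.5046 mm.
At the allowable stress the elastic shortening the wall may impose is σL/E = 41 × 525 / (115×10³) = 0.1872 mm.
The gap must absorb the remainder: g_min = 0.5046 − 0.1872 = 0.3175 mm.

g ≈ 0.317 mm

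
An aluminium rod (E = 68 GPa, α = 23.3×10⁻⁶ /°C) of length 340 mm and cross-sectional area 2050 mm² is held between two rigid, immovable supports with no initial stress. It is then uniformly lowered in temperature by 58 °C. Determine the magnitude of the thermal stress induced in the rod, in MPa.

σ ≈ 91.9 MPa (tensile)

Because both ends are immovable the net strain is zero, and the suppressed thermal strain is αΔT = 23.3×10⁻⁶ × 58 = 1351.4×10⁻⁶.
σ = EαΔT = 68×10³ × 23.3×10⁻⁶ × 58 = 91.9 MPa (tensile; the rod is trying to contract).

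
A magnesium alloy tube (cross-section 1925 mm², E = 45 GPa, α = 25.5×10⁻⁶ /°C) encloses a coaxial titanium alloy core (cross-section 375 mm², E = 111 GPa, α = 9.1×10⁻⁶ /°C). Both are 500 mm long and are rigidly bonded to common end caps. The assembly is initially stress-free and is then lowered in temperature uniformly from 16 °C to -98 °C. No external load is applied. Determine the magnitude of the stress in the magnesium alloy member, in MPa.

Both members must finish at the same length. With the larger α, the magnesium alloy tends to over-contract; the plates restrain it, putting the magnesium alloy in tension and the titanium alloy in compression. With no external load the two internal forces are equal and opposite, magnitude P.
Compatibility of the two members (thermal + elastic change equal): (α₁ − α₂)ΔT = P·[1/(A₁E₁) + 1/(A₂E₂)].
|α₁ − α₂|·ΔT = 16.4×10⁻⁶ × 114 = 0.00187.
1/(A₁E₁) + 1/(A₂E₂) = 1/(1925×45×10³) + 1/(375×111×10³) = 3.557×10⁻⁸ N⁻¹.
P = 0.00187 / 3.557×10⁻⁸ = 52560 N = 52.56 kN.
σ_{magnesium alloy} = P/A₁ = 52560/1925 = 27.31 MPa, tensile.

σ ≈ 27.3 MPa (tensile)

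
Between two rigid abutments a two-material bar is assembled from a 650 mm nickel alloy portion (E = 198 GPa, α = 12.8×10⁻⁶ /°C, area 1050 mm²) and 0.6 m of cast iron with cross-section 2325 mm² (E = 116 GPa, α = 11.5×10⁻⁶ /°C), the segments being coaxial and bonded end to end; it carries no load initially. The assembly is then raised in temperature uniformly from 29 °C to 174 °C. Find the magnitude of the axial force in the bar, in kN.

P ≈ 412 kN (compressive)

If the supports were absent, the total length change would be Σ αᵢΔT Lᵢ = 12.8×10⁻⁶×145×650 + 11.5×10⁻⁶×145×600 = 2.207 mm.
Since the ends are fixed, an axial force P builds up, equal in every segment, with P · Σ Lᵢ/(AᵢEᵢ) = δ_free.
The series flexibility is Σ Lᵢ/(AᵢEᵢ) = 650/(1050×198×10³) + 600/(2325×116×10³) = 5.351×10⁻⁶ mm/N.
So P = 2.207 / 5.351×10⁻⁶ = 412.4 kN, compressive.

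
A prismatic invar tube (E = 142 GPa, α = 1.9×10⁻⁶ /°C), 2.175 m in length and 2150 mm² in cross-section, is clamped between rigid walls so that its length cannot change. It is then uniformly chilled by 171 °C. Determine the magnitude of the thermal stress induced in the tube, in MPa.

σ ≈ 46.1 MPa (tensile)

Because both ends are immovable the net strain is zero, and the suppressed thermal strain is αΔT = 1.9×10⁻⁶ × 171 = 324.9×10⁻⁶.
Hence σ = E·αΔT = 142×10³ × 324.9×10⁻⁶ = 46.14 MPa, tensile.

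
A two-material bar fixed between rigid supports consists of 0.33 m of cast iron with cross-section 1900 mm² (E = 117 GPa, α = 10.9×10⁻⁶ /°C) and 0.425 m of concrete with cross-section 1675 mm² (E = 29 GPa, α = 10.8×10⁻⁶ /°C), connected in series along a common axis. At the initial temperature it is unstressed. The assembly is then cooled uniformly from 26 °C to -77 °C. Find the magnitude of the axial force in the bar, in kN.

P ≈ 82.4 kN (tensile)

If the supports were absent, the total length change would be Σ αᵢΔT Lᵢ = 10.9×10⁻⁶×103×330 + 10.8×10⁻⁶×103×425 = 0.8433 mm.
Since the ends are fixed, an axial force P builds up, equal in every segment, with P · Σ Lᵢ/(AᵢEᵢ) = δ_free.
The series flexibility is Σ Lᵢ/(AᵢEᵢ) = 330/(1900×117×10³) + 425/(1675×29×10³) = 1.023×10⁻⁵ mm/N.
Hence P = δ_free / Σ(L/AE) = 0.8433/1.023×10⁻⁵ = 82.4 kN (tensile).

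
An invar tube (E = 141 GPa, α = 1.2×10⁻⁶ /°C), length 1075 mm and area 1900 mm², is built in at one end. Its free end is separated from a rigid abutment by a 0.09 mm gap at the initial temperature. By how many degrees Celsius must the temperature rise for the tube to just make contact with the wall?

ΔT ≈ 69.8 °C

Contact occurs when the free expansion equals the gap: αΔT L = 0.09 mm.
ΔT = 0.09 / (1.2×10⁻⁶ × 1075) = 69.77 °C.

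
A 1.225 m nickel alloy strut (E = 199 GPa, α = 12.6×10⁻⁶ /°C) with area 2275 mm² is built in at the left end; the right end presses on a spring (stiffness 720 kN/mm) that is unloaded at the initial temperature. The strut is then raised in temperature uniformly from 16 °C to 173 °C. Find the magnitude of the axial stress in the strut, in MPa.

Free thermal expansion: δ_free = αΔT L = 12.6×10⁻⁶ × 157 × 1225 = 2.423 mm.
With a force P in the spring, the elastic change of the strut is PL/(AE) and that of the spring is P/k; compatibility requires their sum to equal δ_free.
So P = δ_free / [L/(AE) + 1/k] = 2.423 / [ 1225/(2275×199×10³) + 1/(720×10³) ].
P = 2.423 / 4.095×10⁻⁶ = 591800 N.
σ = P/A = 591800/2275 = 260.1 MPa.

σ ≈ 260 MPa (compressive)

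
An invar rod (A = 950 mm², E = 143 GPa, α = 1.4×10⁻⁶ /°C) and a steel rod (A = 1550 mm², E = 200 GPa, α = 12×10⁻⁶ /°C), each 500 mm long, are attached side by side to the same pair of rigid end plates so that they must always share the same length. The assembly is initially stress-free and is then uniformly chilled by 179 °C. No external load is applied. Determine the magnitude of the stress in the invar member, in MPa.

σ ≈ 189 MPa (compressive)

The steel has the larger α, so on cooling it would change length more than the invar if both were free. The rigid plates force a common final length, so the steel is put into tension and the invar into compression, with equal and opposite forces P (no external load).
Setting the final lengths equal and cancelling L: (α₁ − α₂)ΔT = P/(A₁E₁) + P/(A₂E₂).
|α₁ − α₂|·ΔT = 10.6×10⁻⁶ × 179 = 0.001897.
1/(A₁E₁) + 1/(A₂E₂) = 1/(950×143×10³) + 1/(1550×200×10³) = 1.059×10⁻⁸ N⁻¹.
So P = 0.001897 / 1.059×10⁻⁸ = 179.2 kN.
σ_{invar} = P/A₁ = 179200/950 = 188.7 MPa, compressive.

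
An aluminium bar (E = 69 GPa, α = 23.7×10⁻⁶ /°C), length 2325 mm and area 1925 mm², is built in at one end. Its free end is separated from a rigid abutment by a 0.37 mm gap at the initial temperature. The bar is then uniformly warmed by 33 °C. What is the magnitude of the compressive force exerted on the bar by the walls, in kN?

Free thermal elongation = αΔT L = 23.7×10⁻⁶ × 33 × 2325 = 1.818 mm.
After closing the 0.37 mm clearance, 1.818 − 0.37 = 1.448 mm of expansion remains to be suppressed by the wall.
Compatibility: PL/(AE) = 1.448 mm, so σ = P/A = E × (1.448/2325) = 42.98 MPa.
P = σA = 42.98 × 1925 = 82.74 kN.

P ≈ 82.7 kN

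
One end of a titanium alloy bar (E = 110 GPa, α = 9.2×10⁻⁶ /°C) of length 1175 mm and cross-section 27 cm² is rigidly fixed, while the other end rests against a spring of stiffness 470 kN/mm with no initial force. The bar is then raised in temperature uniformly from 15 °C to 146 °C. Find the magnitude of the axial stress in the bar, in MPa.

If the spring were absent the bar would lengthen by αΔT L = 9.2×10⁻⁶ × 131 × 1175 = 1.416 mm.
With a force P in the spring, the elastic change of the bar is PL/(AE) and that of the spring is P/k; compatibility requires their sum to equal δ_free.
P [ L/(AE) + 1/k ] = δ_free → P [ 1175/(2700×110×10³) + 1/(470×10³) ] = 1.416.
P = 1.416 / 6.084×10⁻⁶ = 232800 N.
σ = P/A = 232800/2700 = 86.21 MPa.

σ ≈ 86.2 MPa (compressive)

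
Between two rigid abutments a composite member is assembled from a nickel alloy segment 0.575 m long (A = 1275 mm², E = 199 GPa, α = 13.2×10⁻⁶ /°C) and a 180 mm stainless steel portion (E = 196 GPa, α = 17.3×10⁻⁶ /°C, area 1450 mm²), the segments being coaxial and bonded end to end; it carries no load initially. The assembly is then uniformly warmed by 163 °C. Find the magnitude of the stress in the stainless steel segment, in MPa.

σ ≈ 415 MPa (compressive)

With the walls removed the bar would change length by δ_free = Σ αᵢΔT Lᵢ = 13.2×10⁻⁶×163×575 + 17.3×10⁻⁶×163×180 = 1.745 mm.
Since the ends are fixed, an axial force P builds up, equal in every segment, with P · Σ Lᵢ/(AᵢEᵢ) = δ_free.
The series flexibility is Σ Lᵢ/(AᵢEᵢ) = 575/(1275×199×10³) + 180/(1450×196×10³) = 2.9×10⁻⁶ mm/N.
P = 1.745 / 2.9×10⁻⁶ = 601700 N = 601.7 kN, compressive.
σ_{stainless steel} = P / A = 601700 / 1450 = 415 MPa.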